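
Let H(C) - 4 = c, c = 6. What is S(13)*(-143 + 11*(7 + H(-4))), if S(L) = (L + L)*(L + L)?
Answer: 29744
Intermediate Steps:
H(C) = 10 (H(C) = 4 + 6 = 10)
S(L) = 4*L**2 (S(L) = (2*L)*(2*L) = 4*L**2)
S(13)*(-143 + 11*(7 + H(-4))) = (4*13**2)*(-143 + 11*(7 + 10)) = (4*169)*(-143 + 11*17) = 676*(-143 + 187) = 676*44 = 29744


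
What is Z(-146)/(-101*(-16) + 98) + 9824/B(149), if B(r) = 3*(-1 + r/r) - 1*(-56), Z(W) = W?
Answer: 1051885/5999 ≈ 175.34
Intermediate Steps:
B(r) = 56 (B(r) = 3*(-1 + 1) + 56 = 3*0 + 56 = 0 + 56 = 56)
Z(-146)/(-101*(-16) + 98) + 9824/B(149) = -146/(-101*(-16) + 98) + 9824/56 = -146/(1616 + 98) + 9824*(1/56) = -146/1714 + 1228/7 = -146*1/1714 + 1228/7 = -73/857 + 1228/7 = 1051885/5999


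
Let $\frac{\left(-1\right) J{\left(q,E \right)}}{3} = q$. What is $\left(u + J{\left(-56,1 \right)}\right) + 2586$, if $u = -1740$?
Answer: $1014$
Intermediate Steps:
$J{\left(q,E \right)} = - 3 q$
$\left(u + J{\left(-56,1 \right)}\right) + 2586 = \left(-1740 - -168\right) + 2586 = \left(-1740 + 168\right) + 2586 = -1572 + 2586 = 1014$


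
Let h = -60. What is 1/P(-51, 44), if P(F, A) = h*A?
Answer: -1/2640 ≈ -0.00037879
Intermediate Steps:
P(F, A) = -60*A
1/P(-51, 44) = 1/(-60*44) = 1/(-2640) = -1/2640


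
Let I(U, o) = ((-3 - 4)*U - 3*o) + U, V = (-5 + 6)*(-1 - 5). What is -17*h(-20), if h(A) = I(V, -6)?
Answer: -918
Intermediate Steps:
V = -6 (V = 1*(-6) = -6)
I(U, o) = -6*U - 3*o (I(U, o) = (-7*U - 3*o) + U = -6*U - 3*o)
h(A) = 54 (h(A) = -6*(-6) - 3*(-6) = 36 + 18 = 54)
-17*h(-20) = -17*54 = -918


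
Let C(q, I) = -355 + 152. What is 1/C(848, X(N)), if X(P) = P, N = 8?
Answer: -1/203 ≈ -0.0049261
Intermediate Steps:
C(q, I) = -203
1/C(848, X(N)) = 1/(-203) = -1/203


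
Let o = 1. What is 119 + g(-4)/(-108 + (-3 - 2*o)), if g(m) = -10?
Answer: 13457/113 ≈ 119.09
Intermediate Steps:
119 + g(-4)/(-108 + (-3 - 2*o)) = 119 - 10/(-108 + (-3 - 2*1)) = 119 - 10/(-108 + (-3 - 2)) = 119 - 10/(-108 - 5) = 119 - 10/(-113) = 119 - 1/113*(-10) = 119 + 10/113 = 13457/113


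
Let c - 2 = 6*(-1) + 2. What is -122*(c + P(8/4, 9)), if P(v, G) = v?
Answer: 0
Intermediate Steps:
c = -2 (c = 2 + (6*(-1) + 2) = 2 + (-6 + 2) = 2 - 4 = -2)
-122*(c + P(8/4, 9)) = -122*(-2 + 8/4) = -122*(-2 + 8*(¼)) = -122*(-2 + 2) = -122*0 = 0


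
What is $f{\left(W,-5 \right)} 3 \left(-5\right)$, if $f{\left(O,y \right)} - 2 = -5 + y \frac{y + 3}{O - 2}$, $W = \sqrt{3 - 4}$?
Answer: $105 + 30 i \approx 105.0 + 30.0 i$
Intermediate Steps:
$W = i$ ($W = \sqrt{-1} = i \approx 1.0 i$)
$f{\left(O,y \right)} = -3 + \frac{y \left(3 + y\right)}{-2 + O}$ ($f{\left(O,y \right)} = 2 + \left(-5 + y \frac{y + 3}{O - 2}\right) = 2 + \left(-5 + y \frac{3 + y}{-2 + O}\right) = 2 + \left(-5 + \frac{y \left(3 + y\right)}{-2 + O}\right) = -3 + \frac{y \left(3 + y\right)}{-2 + O}$)
$f{\left(W,-5 \right)} 3 \left(-5\right) = \frac{6 + \left(-5\right)^{2} - 3 i + 3 \left(-5\right)}{-2 + i} 3 \left(-5\right) = \frac{-2 - i}{5} \left(6 + 25 - 3 i - 15\right) 3 \left(-5\right) = \frac{-2 - i}{5} \left(16 - 3 i\right) 3 \left(-5\right) = \frac{\left(-2 - i\right) \left(16 - 3 i\right)}{5} \cdot 3 \left(-5\right) = \frac{3 \left(-2 - i\right) \left(16 - 3 i\right)}{5} \left(-5\right) = - 3 \left(-2 - i\right) \left(16 - 3 i\right)$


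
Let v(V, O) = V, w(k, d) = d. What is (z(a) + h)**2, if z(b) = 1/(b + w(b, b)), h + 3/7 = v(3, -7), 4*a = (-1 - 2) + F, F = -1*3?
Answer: 2209/441 ≈ 5.0091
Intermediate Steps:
F = -3
a = -3/2 (a = ((-1 - 2) - 3)/4 = (-3 - 3)/4 = (1/4)*(-6) = -3/2 ≈ -1.5000)
h = 18/7 (h = -3/7 + 3 = 18/7 ≈ 2.5714)
z(b) = 1/(2*b) (z(b) = 1/(b + b) = 1/(2*b))
(z(a) + h)**2 = (1/(2*(-3/2)) + 18/7)**2 = ((1/2)*(-2/3) + 18/7)**2 = (-1/3 + 18/7)**2 = (47/21)**2 = 2209/441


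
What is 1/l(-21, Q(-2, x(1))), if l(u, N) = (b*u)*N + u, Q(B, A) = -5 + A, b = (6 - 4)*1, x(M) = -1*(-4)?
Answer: 1/21 ≈ 0.047619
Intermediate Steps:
x(M) = 4
b = 2 (b = 2*1 = 2)
l(u, N) = u + 2*N*u (l(u, N) = (2*u)*N + u = 2*N*u + u = u + 2*N*u)
1/l(-21, Q(-2, x(1))) = 1/(-21*(1 + 2*(-5 + 4))) = 1/(-21*(1 + 2*(-1))) = 1/(-21*(1 - 2)) = 1/(-21*(-1)) = 1/21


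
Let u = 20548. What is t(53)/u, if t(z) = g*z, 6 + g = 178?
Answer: 2279/5137 ≈ 0.44364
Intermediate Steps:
g = 172 (g = -6 + 178 = 172)
t(z) = 172*z
t(53)/u = (172*53)/20548 = 9116*(1/20548) = 2279/5137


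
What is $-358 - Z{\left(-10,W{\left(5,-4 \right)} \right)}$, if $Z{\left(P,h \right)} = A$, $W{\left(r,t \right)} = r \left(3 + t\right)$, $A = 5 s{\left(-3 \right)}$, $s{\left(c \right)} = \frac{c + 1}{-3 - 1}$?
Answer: $- \frac{721}{2} \approx -360.5$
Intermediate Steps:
$s{\left(c \right)} = - \frac{1}{4} - \frac{c}{4}$ ($s{\left(c \right)} = \frac{1 + c}{-4} = \left(1 + c\right) \left(- \frac{1}{4}\right) = - \frac{1}{4} - \frac{c}{4}$)
$A = \frac{5}{2}$ ($A = 5 \left(- \frac{1}{4} - - \frac{3}{4}\right) = 5 \left(- \frac{1}{4} + \frac{3}{4}\right) = 5 \cdot \frac{1}{2} = \frac{5}{2} \approx 2.5$)
$Z{\left(P,h \right)} = \frac{5}{2}$
$-358 - Z{\left(-10,W{\left(5,-4 \right)} \right)} = -358 - \frac{5}{2} = - \frac{721}{2}$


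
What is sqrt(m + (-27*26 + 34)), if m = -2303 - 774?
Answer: I*sqrt(3745) ≈ 61.196*I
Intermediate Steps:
m = -3077
sqrt(m + (-27*26 + 34)) = sqrt(-3077 + (-27*26 + 34)) = sqrt(-3077 + (-702 + 34)) = sqrt(-3077 - 668) = sqrt(-3745) = I*sqrt(3745)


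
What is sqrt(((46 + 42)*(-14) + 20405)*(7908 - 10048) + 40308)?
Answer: 2*I*sqrt(10247478) ≈ 6402.3*I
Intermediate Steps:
sqrt(((46 + 42)*(-14) + 20405)*(7908 - 10048) + 40308) = sqrt((88*(-14) + 20405)*(-2140) + 40308) = sqrt((-1232 + 20405)*(-2140) + 40308) = sqrt(19173*(-2140) + 40308) = sqrt(-41030220 + 40308) = sqrt(-40989912) = 2*I*sqrt(10247478)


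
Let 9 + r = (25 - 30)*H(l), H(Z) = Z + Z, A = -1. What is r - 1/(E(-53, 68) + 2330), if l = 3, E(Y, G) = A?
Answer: -90832/2329 ≈ -39.000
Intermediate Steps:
E(Y, G) = -1
H(Z) = 2*Z
r = -39 (r = -9 + (25 - 30)*(2*3) = -9 - 5*6 = -9 - 30 = -39)
r - 1/(E(-53, 68) + 2330) = -39 - 1/(-1 + 2330) = -39 - 1/2329 = -90832/2329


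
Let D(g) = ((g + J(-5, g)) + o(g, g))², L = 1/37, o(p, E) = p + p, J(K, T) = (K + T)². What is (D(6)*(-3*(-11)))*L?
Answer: 11913/37 ≈ 321.97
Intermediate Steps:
o(p, E) = 2*p
L = 1/37 ≈ 0.027027
D(g) = ((-5 + g)² + 3*g)² (D(g) = ((g + (-5 + g)²) + 2*g)² = ((-5 + g)² + 3*g)²)
(D(6)*(-3*(-11)))*L = (((-5 + 6)² + 3*6)²*(-3*(-11)))*(1/37) = ((1² + 18)²*33)*(1/37) = ((1 + 18)²*33)*(1/37) = (19²*33)*(1/37) = (361*33)*(1/37) = 11913*(1/37) = 11913/37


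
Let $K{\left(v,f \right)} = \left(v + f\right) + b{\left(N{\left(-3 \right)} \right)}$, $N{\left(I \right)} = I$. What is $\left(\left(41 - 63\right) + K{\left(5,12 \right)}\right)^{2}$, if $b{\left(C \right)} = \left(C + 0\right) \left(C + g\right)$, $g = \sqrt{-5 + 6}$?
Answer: $1$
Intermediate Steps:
$g = 1$ ($g = \sqrt{1} = 1$)
$b{\left(C \right)} = C \left(1 + C\right)$ ($b{\left(C \right)} = \left(C + 0\right) \left(C + 1\right) = C \left(1 + C\right)$)
$K{\left(v,f \right)} = 6 + f + v$ ($K{\left(v,f \right)} = \left(v + f\right) - 3 \left(1 - 3\right) = \left(f + v\right) - -6 = \left(f + v\right) + 6 = 6 + f + v$)
$\left(\left(41 - 63\right) + K{\left(5,12 \right)}\right)^{2} = \left(\left(41 - 63\right) + \left(6 + 12 + 5\right)\right)^{2} = \left(\left(41 - 63\right) + 23\right)^{2} = \left(-22 + 23\right)^{2} = 1^{2} = 1$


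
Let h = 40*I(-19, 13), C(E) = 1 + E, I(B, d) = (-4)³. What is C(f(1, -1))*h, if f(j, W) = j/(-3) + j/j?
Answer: -12800/3 ≈ -4266.7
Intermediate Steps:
I(B, d) = -64
f(j, W) = 1 - j/3 (f(j, W) = j*(-⅓) + 1 = -j/3 + 1 = 1 - j/3)
h = -2560 (h = 40*(-64) = -2560)
C(f(1, -1))*h = (1 + (1 - ⅓*1))*(-2560) = (1 + (1 - ⅓))*(-2560) = (1 + ⅔)*(-2560) = (5/3)*(-2560) = -12800/3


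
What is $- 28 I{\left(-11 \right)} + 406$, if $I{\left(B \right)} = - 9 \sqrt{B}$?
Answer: $406 + 252 i \sqrt{11} \approx 406.0 + 835.79 i$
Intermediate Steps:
$- 28 I{\left(-11 \right)} + 406 = - 28 \left(- 9 \sqrt{-11}\right) + 406 = - 28 \left(- 9 i \sqrt{11}\right) + 406 = 252 i \sqrt{11} + 406 = 406 + 252 i \sqrt{11}$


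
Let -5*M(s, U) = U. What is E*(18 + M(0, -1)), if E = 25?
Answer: 455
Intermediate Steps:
M(s, U) = -U/5
E*(18 + M(0, -1)) = 25*(18 - ⅕*(-1)) = 25*(18 + ⅕) = 25*(91/5) = 455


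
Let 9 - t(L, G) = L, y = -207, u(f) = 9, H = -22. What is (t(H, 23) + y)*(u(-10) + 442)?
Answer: -79376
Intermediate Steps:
t(L, G) = 9 - L
(t(H, 23) + y)*(u(-10) + 442) = ((9 - 1*(-22)) - 207)*(9 + 442) = ((9 + 22) - 207)*451 = (31 - 207)*451 = -176*451 = -79376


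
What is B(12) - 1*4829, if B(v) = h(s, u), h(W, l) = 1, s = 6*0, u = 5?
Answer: -4828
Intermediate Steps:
s = 0
B(v) = 1
B(12) - 1*4829 = 1 - 1*4829 = 1 - 4829 = -4828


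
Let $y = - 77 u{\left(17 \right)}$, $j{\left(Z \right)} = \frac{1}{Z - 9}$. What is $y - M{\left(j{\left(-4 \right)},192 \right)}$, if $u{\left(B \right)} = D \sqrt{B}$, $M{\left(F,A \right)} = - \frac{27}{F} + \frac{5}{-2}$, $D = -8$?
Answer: $- \frac{697}{2} + 616 \sqrt{17} \approx 2191.3$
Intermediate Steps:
$j{\left(Z \right)} = \frac{1}{-9 + Z}$
$M{\left(F,A \right)} = - \frac{5}{2} - \frac{27}{F}$ ($M{\left(F,A \right)} = - \frac{27}{F} + 5 \left(- \frac{1}{2}\right) = - \frac{27}{F} - \frac{5}{2} = - \frac{5}{2} - \frac{27}{F}$)
$u{\left(B \right)} = - 8 \sqrt{B}$
$y = 616 \sqrt{17}$ ($y = - 77 \left(- 8 \sqrt{17}\right) = 616 \sqrt{17} \approx 2539.8$)
$y - M{\left(j{\left(-4 \right)},192 \right)} = 616 \sqrt{17} - \left(- \frac{5}{2} - \frac{27}{\frac{1}{-9 - 4}}\right) = 616 \sqrt{17} - \left(- \frac{5}{2} - \frac{27}{\frac{1}{-13}}\right) = 616 \sqrt{17} - \left(- \frac{5}{2} - \frac{27}{- \frac{1}{13}}\right) = 616 \sqrt{17} - \left(- \frac{5}{2} - -351\right) = 616 \sqrt{17} - \left(- \frac{5}{2} + 351\right) = 616 \sqrt{17} - \frac{697}{2} = - \frac{697}{2} + 616 \sqrt{17}$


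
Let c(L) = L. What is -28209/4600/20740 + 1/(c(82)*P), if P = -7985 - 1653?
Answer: -91759951/309013556000 ≈ -0.00029694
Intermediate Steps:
P = -9638
-28209/4600/20740 + 1/(c(82)*P) = -28209/4600/20740 + 1/(82*(-9638)) = -28209*1/4600*(1/20740) + (1/82)*(-1/9638) = -28209/4600*1/20740 - 1/790316 = -28209/95404000 - 1/790316 = -91759951/309013556000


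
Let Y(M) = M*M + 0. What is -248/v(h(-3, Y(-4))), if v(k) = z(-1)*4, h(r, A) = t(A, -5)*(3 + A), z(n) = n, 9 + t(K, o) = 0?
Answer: 62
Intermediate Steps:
t(K, o) = -9 (t(K, o) = -9 + 0 = -9)
Y(M) = M² (Y(M) = M² + 0 = M²)
h(r, A) = -27 - 9*A (h(r, A) = -9*(3 + A) = -27 - 9*A)
v(k) = -4 (v(k) = -1*4 = -4)
-248/v(h(-3, Y(-4))) = -248/(-4) = -248*(-¼) = 62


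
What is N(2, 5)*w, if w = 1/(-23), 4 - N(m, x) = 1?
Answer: -3/23 ≈ -0.13043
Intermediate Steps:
N(m, x) = 3 (N(m, x) = 4 - 1*1 = 4 - 1 = 3)
w = -1/23 ≈ -0.043478
N(2, 5)*w = 3*(-1/23) = -3/23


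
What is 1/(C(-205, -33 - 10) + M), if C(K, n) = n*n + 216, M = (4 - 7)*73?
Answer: 1/1846 ≈ 0.00054171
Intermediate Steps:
M = -219 (M = -3*73 = -219)
C(K, n) = 216 + n**2 (C(K, n) = n**2 + 216 = 216 + n**2)
1/(C(-205, -33 - 10) + M) = 1/((216 + (-33 - 10)**2) - 219) = 1/((216 + (-43)**2) - 219) = 1/((216 + 1849) - 219) = 1/(2065 - 219) = 1/1846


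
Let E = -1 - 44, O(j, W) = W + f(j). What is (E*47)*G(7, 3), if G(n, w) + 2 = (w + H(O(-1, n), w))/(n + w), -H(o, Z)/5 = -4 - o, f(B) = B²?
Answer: -18189/2 ≈ -9094.5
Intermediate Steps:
O(j, W) = W + j²
H(o, Z) = 20 + 5*o (H(o, Z) = -5*(-4 - o) = 20 + 5*o)
E = -45
G(n, w) = -2 + (25 + w + 5*n)/(n + w) (G(n, w) = -2 + (w + (20 + 5*(n + (-1)²)))/(n + w) = -2 + (w + (20 + 5*(n + 1)))/(n + w) = -2 + (w + (20 + 5*(1 + n)))/(n + w) = -2 + (w + (20 + (5 + 5*n)))/(n + w) = -2 + (w + (25 + 5*n))/(n + w) = -2 + (25 + w + 5*n)/(n + w))
(E*47)*G(7, 3) = (-45*47)*((25 - 1*3 + 3*7)/(7 + 3)) = -2115*(25 - 3 + 21)/10 = -423*43/2 = -2115*43/10 = -18189/2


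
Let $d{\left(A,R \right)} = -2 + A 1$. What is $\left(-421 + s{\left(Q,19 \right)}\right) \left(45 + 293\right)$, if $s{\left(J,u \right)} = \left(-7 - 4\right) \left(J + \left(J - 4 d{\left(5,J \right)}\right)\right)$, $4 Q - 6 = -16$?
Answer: $-79092$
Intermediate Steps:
$d{\left(A,R \right)} = -2 + A$
$Q = - \frac{5}{2}$ ($Q = \frac{3}{2} + \frac{1}{4} \left(-16\right) = \frac{3}{2} - 4 = - \frac{5}{2} \approx -2.5$)
$s{\left(J,u \right)} = 132 - 22 J$ ($s{\left(J,u \right)} = \left(-7 - 4\right) \left(J + \left(J - 4 \left(-2 + 5\right)\right)\right) = - 11 \left(J + \left(J - 12\right)\right) = - 11 \left(J + \left(-12 + J\right)\right) = - 11 \left(-12 + 2 J\right) = 132 - 22 J$)
$\left(-421 + s{\left(Q,19 \right)}\right) \left(45 + 293\right) = \left(-421 + \left(132 - -55\right)\right) \left(45 + 293\right) = \left(-421 + \left(132 + 55\right)\right) 338 = \left(-421 + 187\right) 338 = \left(-234\right) 338 = -79092$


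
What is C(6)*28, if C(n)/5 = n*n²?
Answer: 30240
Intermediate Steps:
C(n) = 5*n³ (C(n) = 5*(n*n²) = 5*n³)
C(6)*28 = (5*6³)*28 = (5*216)*28 = 1080*28 = 30240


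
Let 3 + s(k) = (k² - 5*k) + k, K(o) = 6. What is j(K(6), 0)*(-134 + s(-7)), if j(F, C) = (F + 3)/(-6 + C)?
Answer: 90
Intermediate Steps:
s(k) = -3 + k² - 4*k (s(k) = -3 + ((k² - 5*k) + k) = -3 + (k² - 4*k) = -3 + k² - 4*k)
j(F, C) = (3 + F)/(-6 + C)
j(K(6), 0)*(-134 + s(-7)) = ((3 + 6)/(-6 + 0))*(-134 + (-3 + (-7)² - 4*(-7))) = (9/(-6))*(-134 + (-3 + 49 + 28)) = (-⅙*9)*(-134 + 74) = -3/2*(-60) = 90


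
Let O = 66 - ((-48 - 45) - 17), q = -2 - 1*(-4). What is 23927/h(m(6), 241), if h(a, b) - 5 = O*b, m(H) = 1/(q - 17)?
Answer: 23927/42421 ≈ 0.56404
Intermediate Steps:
q = 2 (q = -2 + 4 = 2)
O = 176 (O = 66 - (-93 - 17) = 66 - 1*(-110) = 66 + 110 = 176)
m(H) = -1/15 (m(H) = 1/(2 - 17) = 1/(-15) = -1/15)
h(a, b) = 5 + 176*b
23927/h(m(6), 241) = 23927/(5 + 176*241) = 23927/(5 + 42416) = 23927/42421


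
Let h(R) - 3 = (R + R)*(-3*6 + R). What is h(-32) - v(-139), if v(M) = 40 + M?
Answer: 3302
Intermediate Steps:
h(R) = 3 + 2*R*(-18 + R) (h(R) = 3 + (R + R)*(-3*6 + R) = 3 + (2*R)*(-18 + R) = 3 + 2*R*(-18 + R))
h(-32) - v(-139) = (3 - 36*(-32) + 2*(-32)²) - (40 - 139) = (3 + 1152 + 2*1024) - 1*(-99) = (3 + 1152 + 2048) + 99 = 3203 + 99 = 3302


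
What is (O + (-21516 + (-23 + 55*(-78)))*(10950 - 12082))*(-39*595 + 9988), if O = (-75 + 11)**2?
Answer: -386498439708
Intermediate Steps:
O = 4096 (O = (-64)**2 = 4096)
(O + (-21516 + (-23 + 55*(-78)))*(10950 - 12082))*(-39*595 + 9988) = (4096 + (-21516 + (-23 + 55*(-78)))*(10950 - 12082))*(-39*595 + 9988) = (4096 + (-21516 + (-23 - 4290))*(-1132))*(-23205 + 9988) = (4096 + (-21516 - 4313)*(-1132))*(-13217) = (4096 - 25829*(-1132))*(-13217) = (4096 + 29238428)*(-13217) = 29242524*(-13217) = -386498439708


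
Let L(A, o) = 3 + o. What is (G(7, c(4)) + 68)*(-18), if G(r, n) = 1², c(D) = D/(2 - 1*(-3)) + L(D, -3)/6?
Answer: -1242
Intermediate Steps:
c(D) = D/5 (c(D) = D/(2 - 1*(-3)) + (3 - 3)/6 = D/(2 + 3) + 0*(⅙) = D/5 + 0 = D/5)
G(r, n) = 1
(G(7, c(4)) + 68)*(-18) = (1 + 68)*(-18) = 69*(-18) = -1242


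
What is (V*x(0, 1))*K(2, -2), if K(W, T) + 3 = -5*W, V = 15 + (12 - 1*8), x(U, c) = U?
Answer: 0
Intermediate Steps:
V = 19 (V = 15 + (12 - 8) = 15 + 4 = 19)
K(W, T) = -3 - 5*W
(V*x(0, 1))*K(2, -2) = (19*0)*(-3 - 5*2) = 0*(-3 - 10) = 0*(-13) = 0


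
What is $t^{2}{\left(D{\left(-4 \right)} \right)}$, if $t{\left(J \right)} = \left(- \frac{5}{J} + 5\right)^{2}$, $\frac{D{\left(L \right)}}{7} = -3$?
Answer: $\frac{146410000}{194481} \approx 752.82$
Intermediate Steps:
$D{\left(L \right)} = -21$ ($D{\left(L \right)} = 7 \left(-3\right) = -21$)
$t{\left(J \right)} = \left(5 - \frac{5}{J}\right)^{2}$
$t^{2}{\left(D{\left(-4 \right)} \right)} = \left(\frac{25 \left(-1 - 21\right)^{2}}{441}\right)^{2} = \left(25 \cdot \frac{1}{441} \left(-22\right)^{2}\right)^{2} = \left(25 \cdot \frac{1}{441} \cdot 484\right)^{2} = \left(\frac{12100}{441}\right)^{2} = \frac{146410000}{194481}$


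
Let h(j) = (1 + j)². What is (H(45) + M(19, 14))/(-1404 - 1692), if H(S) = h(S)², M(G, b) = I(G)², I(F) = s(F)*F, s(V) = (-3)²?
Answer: -4506697/3096 ≈ -1455.7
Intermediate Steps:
s(V) = 9
I(F) = 9*F
M(G, b) = 81*G² (M(G, b) = (9*G)² = 81*G²)
H(S) = (1 + S)⁴ (H(S) = ((1 + S)²)² = (1 + S)⁴)
(H(45) + M(19, 14))/(-1404 - 1692) = ((1 + 45)⁴ + 81*19²)/(-1404 - 1692) = (46⁴ + 81*361)/(-3096) = (4477456 + 29241)*(-1/3096) = 4506697*(-1/3096) = -4506697/3096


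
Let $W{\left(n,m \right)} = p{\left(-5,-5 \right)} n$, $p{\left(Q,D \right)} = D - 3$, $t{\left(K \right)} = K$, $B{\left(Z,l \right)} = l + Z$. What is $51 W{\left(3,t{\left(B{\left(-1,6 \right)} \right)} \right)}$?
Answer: $-1224$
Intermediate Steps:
$B{\left(Z,l \right)} = Z + l$
$p{\left(Q,D \right)} = -3 + D$
$W{\left(n,m \right)} = - 8 n$ ($W{\left(n,m \right)} = \left(-3 - 5\right) n = - 8 n$)
$51 W{\left(3,t{\left(B{\left(-1,6 \right)} \right)} \right)} = 51 \left(\left(-8\right) 3\right) = 51 \left(-24\right) = -1224$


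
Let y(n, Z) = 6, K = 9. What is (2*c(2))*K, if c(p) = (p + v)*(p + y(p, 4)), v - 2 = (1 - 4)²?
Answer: 1872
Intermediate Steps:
v = 11 (v = 2 + (1 - 4)² = 2 + (-3)² = 2 + 9 = 11)
c(p) = (6 + p)*(11 + p) (c(p) = (p + 11)*(p + 6) = (11 + p)*(6 + p) = (6 + p)*(11 + p))
(2*c(2))*K = (2*(66 + 2² + 17*2))*9 = (2*(66 + 4 + 34))*9 = (2*104)*9 = 208*9 = 1872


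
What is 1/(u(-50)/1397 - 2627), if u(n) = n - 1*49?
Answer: -127/333638 ≈ -0.00038065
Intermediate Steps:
u(n) = -49 + n (u(n) = n - 49 = -49 + n)
1/(u(-50)/1397 - 2627) = 1/((-49 - 50)/1397 - 2627) = 1/(-99*1/1397 - 2627) = 1/(-9/127 - 2627) = 1/(-333638/127) = -127/333638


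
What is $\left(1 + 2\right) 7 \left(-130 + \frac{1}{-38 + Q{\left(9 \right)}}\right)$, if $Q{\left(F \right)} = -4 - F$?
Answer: $- \frac{46417}{17} \approx -2730.4$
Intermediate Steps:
$\left(1 + 2\right) 7 \left(-130 + \frac{1}{-38 + Q{\left(9 \right)}}\right) = \left(1 + 2\right) 7 \left(-130 + \frac{1}{-38 - 13}\right) = 3 \cdot 7 \left(-130 + \frac{1}{-38 - 13}\right) = 21 \left(-130 + \frac{1}{-38 - 13}\right) = 21 \left(-130 + \frac{1}{-51}\right) = 21 \left(-130 - \frac{1}{51}\right) = 21 \left(- \frac{6631}{51}\right) = - \frac{46417}{17}$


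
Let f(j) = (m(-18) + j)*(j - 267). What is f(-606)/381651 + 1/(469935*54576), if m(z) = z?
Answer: 4657116182262257/3262756351565520 ≈ 1.4274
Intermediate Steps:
f(j) = (-267 + j)*(-18 + j) (f(j) = (-18 + j)*(j - 267) = (-18 + j)*(-267 + j) = (-267 + j)*(-18 + j))
f(-606)/381651 + 1/(469935*54576) = (4806 + (-606)² - 285*(-606))/381651 + 1/(469935*54576) = (4806 + 367236 + 172710)*(1/381651) + (1/469935)*(1/54576) = 544752*(1/381651) + 1/25647172560 = 181584/127217 + 1/25647172560 = 4657116182262257/3262756351565520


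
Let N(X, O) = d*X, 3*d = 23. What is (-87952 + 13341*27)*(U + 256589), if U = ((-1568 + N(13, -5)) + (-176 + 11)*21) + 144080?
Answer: 323223041785/3 ≈ 1.0774e+11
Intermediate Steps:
d = 23/3 (d = (1/3)*23 = 23/3 ≈ 7.6667)
N(X, O) = 23*X/3
U = 417440/3 (U = ((-1568 + (23/3)*13) + (-176 + 11)*21) + 144080 = ((-1568 + 299/3) - 165*21) + 144080 = (-4405/3 - 3465) + 144080 = -14800/3 + 144080 = 417440/3 ≈ 1.3915e+5)
(-87952 + 13341*27)*(U + 256589) = (-87952 + 13341*27)*(417440/3 + 256589) = (-87952 + 360207)*(1187207/3) = 272255*(1187207/3) = 323223041785/3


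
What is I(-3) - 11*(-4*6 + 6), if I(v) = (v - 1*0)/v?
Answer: 199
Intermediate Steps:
I(v) = 1 (I(v) = (v + 0)/v = v/v = 1)
I(-3) - 11*(-4*6 + 6) = 1 - 11*(-4*6 + 6) = 1 - 11*(-24 + 6) = 1 - 11*(-18) = 1 + 198 = 199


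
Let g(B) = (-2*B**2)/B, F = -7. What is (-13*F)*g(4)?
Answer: -728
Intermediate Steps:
g(B) = -2*B
(-13*F)*g(4) = (-13*(-7))*(-2*4) = 91*(-8) = -728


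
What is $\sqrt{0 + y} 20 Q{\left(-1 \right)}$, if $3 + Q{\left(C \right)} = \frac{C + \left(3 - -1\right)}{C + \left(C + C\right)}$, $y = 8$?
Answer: $- 160 \sqrt{2} \approx -226.27$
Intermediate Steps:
$Q{\left(C \right)} = -3 + \frac{4 + C}{3 C}$ ($Q{\left(C \right)} = -3 + \frac{C + \left(3 - -1\right)}{C + \left(C + C\right)} = -3 + \frac{C + \left(3 + 1\right)}{C + 2 C} = -3 + \frac{C + 4}{3 C} = -3 + \left(4 + C\right) \frac{1}{3 C} = -3 + \frac{4 + C}{3 C}$)
$\sqrt{0 + y} 20 Q{\left(-1 \right)} = \sqrt{0 + 8} \cdot 20 \frac{4 \left(1 - -2\right)}{3 \left(-1\right)} = \sqrt{8} \cdot 20 \cdot \frac{4}{3} \left(-1\right) \left(1 + 2\right) = 2 \sqrt{2} \cdot 20 \cdot \frac{4}{3} \left(-1\right) 3 = 40 \sqrt{2} \left(-4\right) = - 160 \sqrt{2}$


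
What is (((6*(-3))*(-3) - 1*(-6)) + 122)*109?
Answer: 19838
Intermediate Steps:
(((6*(-3))*(-3) - 1*(-6)) + 122)*109 = ((-18*(-3) + 6) + 122)*109 = ((54 + 6) + 122)*109 = (60 + 122)*109 = 182*109 = 19838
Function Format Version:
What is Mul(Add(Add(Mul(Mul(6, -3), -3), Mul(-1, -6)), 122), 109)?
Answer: 19838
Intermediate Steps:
Mul(Add(Add(Mul(Mul(6, -3), -3), Mul(-1, -6)), 122), 109) = Mul(Add(Add(Mul(-18, -3), 6), 122), 109) = Mul(Add(Add(54, 6), 122), 109) = Mul(Add(60, 122), 109) = Mul(182, 109) = 19838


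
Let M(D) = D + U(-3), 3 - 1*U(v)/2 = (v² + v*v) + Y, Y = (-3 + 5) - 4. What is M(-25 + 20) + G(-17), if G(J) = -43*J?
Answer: 700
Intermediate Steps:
Y = -2 (Y = 2 - 4 = -2)
U(v) = 10 - 4*v² (U(v) = 6 - 2*((v² + v*v) - 2) = 6 - 2*((v² + v²) - 2) = 6 - 2*(2*v² - 2) = 6 - 2*(-2 + 2*v²) = 6 + (4 - 4*v²) = 10 - 4*v²)
M(D) = -26 + D (M(D) = D + (10 - 4*(-3)²) = D + (10 - 4*9) = D + (10 - 36) = D - 26 = -26 + D)
M(-25 + 20) + G(-17) = (-26 + (-25 + 20)) - 43*(-17) = (-26 - 5) + 731 = -31 + 731 = 700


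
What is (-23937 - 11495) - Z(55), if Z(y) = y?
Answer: -35487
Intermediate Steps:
(-23937 - 11495) - Z(55) = (-23937 - 11495) - 1*55 = -35432 - 55 = -35487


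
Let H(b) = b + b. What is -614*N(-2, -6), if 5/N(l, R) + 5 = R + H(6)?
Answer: -3070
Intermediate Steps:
H(b) = 2*b
N(l, R) = 5/(7 + R) (N(l, R) = 5/(-5 + (R + 2*6)) = 5/(-5 + (R + 12)) = 5/(-5 + (12 + R)) = 5/(7 + R))
-614*N(-2, -6) = -3070/(7 - 6) = -3070/1 = -3070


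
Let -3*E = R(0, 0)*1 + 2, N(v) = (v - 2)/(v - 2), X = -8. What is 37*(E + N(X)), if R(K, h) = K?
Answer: 37/3 ≈ 12.333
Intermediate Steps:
N(v) = 1 (N(v) = (-2 + v)/(-2 + v) = 1)
E = -⅔ (E = -(0*1 + 2)/3 = -(0 + 2)/3 = -⅓*2 = -⅔ ≈ -0.66667)
37*(E + N(X)) = 37*(-⅔ + 1) = 37*(⅓) = 37/3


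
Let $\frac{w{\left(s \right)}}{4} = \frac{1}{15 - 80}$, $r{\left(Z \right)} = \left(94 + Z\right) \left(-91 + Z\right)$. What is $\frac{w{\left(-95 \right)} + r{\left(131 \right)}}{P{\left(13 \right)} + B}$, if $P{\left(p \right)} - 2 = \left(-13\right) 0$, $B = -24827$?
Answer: $- \frac{584996}{1613625} \approx -0.36254$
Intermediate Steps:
$P{\left(p \right)} = 2$ ($P{\left(p \right)} = 2 - 0 = 2 + 0 = 2$)
$r{\left(Z \right)} = \left(-91 + Z\right) \left(94 + Z\right)$
$w{\left(s \right)} = - \frac{4}{65}$ ($w{\left(s \right)} = \frac{4}{15 - 80} = \frac{4}{-65} = 4 \left(- \frac{1}{65}\right) = - \frac{4}{65}$)
$\frac{w{\left(-95 \right)} + r{\left(131 \right)}}{P{\left(13 \right)} + B} = \frac{- \frac{4}{65} + \left(-8554 + 131^{2} + 3 \cdot 131\right)}{2 - 24827} = \frac{- \frac{4}{65} + \left(-8554 + 17161 + 393\right)}{-24825} = \left(- \frac{4}{65} + 9000\right) \left(- \frac{1}{24825}\right) = \frac{584996}{65} \left(- \frac{1}{24825}\right) = - \frac{584996}{1613625}$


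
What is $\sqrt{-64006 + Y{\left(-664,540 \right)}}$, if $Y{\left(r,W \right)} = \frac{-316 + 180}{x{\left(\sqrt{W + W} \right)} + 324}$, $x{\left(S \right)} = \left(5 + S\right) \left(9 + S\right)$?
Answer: $\frac{\sqrt{-1947641430 - 112906584 \sqrt{30}}}{21 \sqrt{69 + 4 \sqrt{30}}} \approx 252.99 i$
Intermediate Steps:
$Y{\left(r,W \right)} = - \frac{136}{369 + 2 W + 14 \sqrt{2} \sqrt{W}}$ ($Y{\left(r,W \right)} = \frac{-316 + 180}{\left(45 + \left(\sqrt{W + W}\right)^{2} + 14 \sqrt{W + W}\right) + 324} = - \frac{136}{\left(45 + \left(\sqrt{2 W}\right)^{2} + 14 \sqrt{2 W}\right) + 324} = - \frac{136}{\left(45 + \left(\sqrt{2} \sqrt{W}\right)^{2} + 14 \sqrt{2} \sqrt{W}\right) + 324} = - \frac{136}{\left(45 + 2 W + 14 \sqrt{2} \sqrt{W}\right) + 324} = - \frac{136}{369 + 2 W + 14 \sqrt{2} \sqrt{W}}$)
$\sqrt{-64006 + Y{\left(-664,540 \right)}} = \sqrt{-64006 - \frac{136}{369 + 2 \cdot 540 + 14 \sqrt{2} \sqrt{540}}} = \sqrt{-64006 - \frac{136}{369 + 1080 + 14 \sqrt{2} \cdot 6 \sqrt{15}}} = \sqrt{-64006 - \frac{136}{369 + 1080 + 84 \sqrt{30}}} = \sqrt{-64006 - \frac{136}{1449 + 84 \sqrt{30}}}$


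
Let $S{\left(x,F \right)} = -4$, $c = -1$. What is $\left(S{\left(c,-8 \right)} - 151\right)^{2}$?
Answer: $24025$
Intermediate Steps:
$\left(S{\left(c,-8 \right)} - 151\right)^{2} = \left(-4 - 151\right)^{2} = \left(-155\right)^{2} = 24025$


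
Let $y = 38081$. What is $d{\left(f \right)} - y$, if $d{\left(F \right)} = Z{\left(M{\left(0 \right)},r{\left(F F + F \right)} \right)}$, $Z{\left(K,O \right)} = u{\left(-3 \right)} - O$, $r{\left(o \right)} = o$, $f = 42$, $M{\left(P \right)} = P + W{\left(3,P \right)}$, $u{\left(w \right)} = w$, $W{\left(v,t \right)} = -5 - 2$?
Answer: $-39890$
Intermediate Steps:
$W{\left(v,t \right)} = -7$
$M{\left(P \right)} = -7 + P$ ($M{\left(P \right)} = P - 7 = -7 + P$)
$Z{\left(K,O \right)} = -3 - O$
$d{\left(F \right)} = -3 - F - F^{2}$ ($d{\left(F \right)} = -3 - \left(F F + F\right) = -3 - \left(F^{2} + F\right) = -3 - \left(F + F^{2}\right) = -3 - F - F^{2}$)
$d{\left(f \right)} - y = \left(-3 - 42 \left(1 + 42\right)\right) - 38081 = \left(-3 - 42 \cdot 43\right) - 38081 = \left(-3 - 1806\right) - 38081 = -1809 - 38081 = -39890$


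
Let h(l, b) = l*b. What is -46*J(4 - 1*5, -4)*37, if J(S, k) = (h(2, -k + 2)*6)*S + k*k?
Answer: 95312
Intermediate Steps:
h(l, b) = b*l
J(S, k) = k² + S*(24 - 12*k) (J(S, k) = (((-k + 2)*2)*6)*S + k*k = (((2 - k)*2)*6)*S + k² = ((4 - 2*k)*6)*S + k² = (24 - 12*k)*S + k² = S*(24 - 12*k) + k² = k² + S*(24 - 12*k))
-46*J(4 - 1*5, -4)*37 = -46*((-4)² - 12*(4 - 1*5)*(-2 - 4))*37 = -46*(16 - 12*(4 - 5)*(-6))*37 = -46*(16 - 12*(-1)*(-6))*37 = -46*(16 - 72)*37 = -46*(-56)*37 = 2576*37 = 95312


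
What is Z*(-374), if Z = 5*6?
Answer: -11220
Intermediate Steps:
Z = 30
Z*(-374) = 30*(-374) = -11220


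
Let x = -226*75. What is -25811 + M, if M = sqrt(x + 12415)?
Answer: -25811 + I*sqrt(4535) ≈ -25811.0 + 67.342*I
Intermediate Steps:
x = -16950
M = I*sqrt(4535) (M = sqrt(-16950 + 12415) = sqrt(-4535) = I*sqrt(4535) ≈ 67.342*I)
-25811 + M = -25811 + I*sqrt(4535)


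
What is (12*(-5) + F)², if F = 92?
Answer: 1024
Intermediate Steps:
(12*(-5) + F)² = (12*(-5) + 92)² = (-60 + 92)² = 32² = 1024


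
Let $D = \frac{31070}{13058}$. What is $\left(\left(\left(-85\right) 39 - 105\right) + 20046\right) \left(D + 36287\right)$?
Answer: $\frac{3939254010108}{6529} \approx 6.0335 \cdot 10^{8}$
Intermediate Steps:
$D = \frac{15535}{6529}$ ($D = 31070 \cdot \frac{1}{13058} = \frac{15535}{6529} \approx 2.3794$)
$\left(\left(\left(-85\right) 39 - 105\right) + 20046\right) \left(D + 36287\right) = \left(\left(\left(-85\right) 39 - 105\right) + 20046\right) \left(\frac{15535}{6529} + 36287\right) = \left(\left(-3315 - 105\right) + 20046\right) \frac{236933358}{6529} = \left(-3420 + 20046\right) \frac{236933358}{6529} = 16626 \cdot \frac{236933358}{6529} = \frac{3939254010108}{6529}$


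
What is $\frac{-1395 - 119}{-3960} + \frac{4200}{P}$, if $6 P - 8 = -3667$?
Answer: $- \frac{47126137}{7244820} \approx -6.5048$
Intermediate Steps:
$P = - \frac{3659}{6}$ ($P = \frac{4}{3} + \frac{1}{6} \left(-3667\right) = \frac{4}{3} - \frac{3667}{6} = - \frac{3659}{6} \approx -609.83$)
$\frac{-1395 - 119}{-3960} + \frac{4200}{P} = \frac{-1395 - 119}{-3960} + \frac{4200}{- \frac{3659}{6}} = \left(-1514\right) \left(- \frac{1}{3960}\right) + 4200 \left(- \frac{6}{3659}\right) = \frac{757}{1980} - \frac{25200}{3659} = - \frac{47126137}{7244820}$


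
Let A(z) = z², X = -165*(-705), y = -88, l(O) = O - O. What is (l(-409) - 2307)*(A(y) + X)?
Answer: -286227183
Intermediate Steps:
l(O) = 0
X = 116325
(l(-409) - 2307)*(A(y) + X) = (0 - 2307)*((-88)² + 116325) = -2307*(7744 + 116325) = -2307*124069 = -286227183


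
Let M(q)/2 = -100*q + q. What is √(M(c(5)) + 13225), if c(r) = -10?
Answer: √15205 ≈ 123.31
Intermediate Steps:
M(q) = -198*q (M(q) = 2*(-100*q + q) = 2*(-99*q) = -198*q)
√(M(c(5)) + 13225) = √(-198*(-10) + 13225) = √(1980 + 13225) = √15205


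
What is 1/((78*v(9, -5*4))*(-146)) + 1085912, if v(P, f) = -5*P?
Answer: 556486463521/512460 ≈ 1.0859e+6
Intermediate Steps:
1/((78*v(9, -5*4))*(-146)) + 1085912 = 1/((78*(-5*9))*(-146)) + 1085912 = 1/((78*(-45))*(-146)) + 1085912 = 1/(-3510*(-146)) + 1085912 = 1/512460 + 1085912 = 556486463521/512460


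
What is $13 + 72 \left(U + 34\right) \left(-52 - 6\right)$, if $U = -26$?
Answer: $-33395$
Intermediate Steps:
$13 + 72 \left(U + 34\right) \left(-52 - 6\right) = 13 + 72 \left(-26 + 34\right) \left(-52 - 6\right) = 13 + 72 \cdot 8 \left(-58\right) = 13 + 72 \left(-464\right) = 13 - 33408 = -33395$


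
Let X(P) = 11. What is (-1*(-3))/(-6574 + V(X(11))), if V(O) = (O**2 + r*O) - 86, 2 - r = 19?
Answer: -1/2242 ≈ -0.00044603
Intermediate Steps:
r = -17 (r = 2 - 1*19 = 2 - 19 = -17)
V(O) = -86 + O**2 - 17*O (V(O) = (O**2 - 17*O) - 86 = -86 + O**2 - 17*O)
(-1*(-3))/(-6574 + V(X(11))) = (-1*(-3))/(-6574 + (-86 + 11**2 - 17*11)) = 3/(-6574 + (-86 + 121 - 187)) = 3/(-6574 - 152) = 3/(-6726) = 3*(-1/6726) = -1/2242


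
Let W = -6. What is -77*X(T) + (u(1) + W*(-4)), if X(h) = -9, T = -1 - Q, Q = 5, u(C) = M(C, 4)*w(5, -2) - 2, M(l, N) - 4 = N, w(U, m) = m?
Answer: 699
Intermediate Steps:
M(l, N) = 4 + N
u(C) = -18 (u(C) = (4 + 4)*(-2) - 2 = 8*(-2) - 2 = -16 - 2 = -18)
T = -6 (T = -1 - 1*5 = -1 - 5 = -6)
-77*X(T) + (u(1) + W*(-4)) = -77*(-9) + (-18 - 6*(-4)) = 693 + (-18 + 24) = 693 + 6 = 699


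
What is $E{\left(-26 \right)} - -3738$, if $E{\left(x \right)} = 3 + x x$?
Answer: $4417$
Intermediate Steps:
$E{\left(x \right)} = 3 + x^{2}$
$E{\left(-26 \right)} - -3738 = \left(3 + \left(-26\right)^{2}\right) - -3738 = \left(3 + 676\right) + 3738 = 679 + 3738 = 4417$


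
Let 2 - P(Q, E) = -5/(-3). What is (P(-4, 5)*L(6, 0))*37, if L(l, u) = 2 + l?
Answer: 296/3 ≈ 98.667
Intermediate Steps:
P(Q, E) = ⅓ (P(Q, E) = 2 - (-5)/(-3) = 2 - (-5)*(-1)/3 = 2 - 1*5/3 = 2 - 5/3 = ⅓)
(P(-4, 5)*L(6, 0))*37 = ((2 + 6)/3)*37 = ((⅓)*8)*37 = (8/3)*37 = 296/3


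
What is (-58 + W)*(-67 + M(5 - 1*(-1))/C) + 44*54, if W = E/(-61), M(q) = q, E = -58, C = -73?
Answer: 27621888/4453 ≈ 6203.0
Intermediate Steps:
W = 58/61 (W = -58/(-61) = -58*(-1/61) = 58/61 ≈ 0.95082)
(-58 + W)*(-67 + M(5 - 1*(-1))/C) + 44*54 = (-58 + 58/61)*(-67 + (5 - 1*(-1))/(-73)) + 44*54 = -3480*(-67 + (5 + 1)*(-1/73))/61 + 2376 = -3480*(-67 + 6*(-1/73))/61 + 2376 = -3480*(-67 - 6/73)/61 + 2376 = -3480/61*(-4897/73) + 2376 = 17041560/4453 + 2376 = 27621888/4453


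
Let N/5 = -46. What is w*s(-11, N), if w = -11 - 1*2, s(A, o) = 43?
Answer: -559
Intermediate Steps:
N = -230 (N = 5*(-46) = -230)
w = -13 (w = -11 - 2 = -13)
w*s(-11, N) = -13*43 = -559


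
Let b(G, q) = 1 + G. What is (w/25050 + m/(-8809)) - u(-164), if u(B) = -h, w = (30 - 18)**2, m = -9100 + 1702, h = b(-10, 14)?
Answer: -299900109/36777575 ≈ -8.1544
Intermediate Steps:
h = -9 (h = 1 - 10 = -9)
m = -7398
w = 144 (w = 12**2 = 144)
u(B) = 9 (u(B) = -1*(-9) = 9)
(w/25050 + m/(-8809)) - u(-164) = (144/25050 - 7398/(-8809)) - 1*9 = (144*(1/25050) - 7398*(-1/8809)) - 9 = (24/4175 + 7398/8809) - 9 = 31098066/36777575 - 9 = -299900109/36777575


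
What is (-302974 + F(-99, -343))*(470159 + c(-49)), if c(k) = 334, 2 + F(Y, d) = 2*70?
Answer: -142482218148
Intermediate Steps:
F(Y, d) = 138 (F(Y, d) = -2 + 2*70 = -2 + 140 = 138)
(-302974 + F(-99, -343))*(470159 + c(-49)) = (-302974 + 138)*(470159 + 334) = -302836*470493 = -142482218148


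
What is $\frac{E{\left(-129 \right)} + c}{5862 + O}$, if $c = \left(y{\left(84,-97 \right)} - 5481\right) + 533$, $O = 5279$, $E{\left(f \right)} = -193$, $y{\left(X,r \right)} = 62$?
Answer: $- \frac{5079}{11141} \approx -0.45588$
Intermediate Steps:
$c = -4886$ ($c = \left(62 - 5481\right) + 533 = -5419 + 533 = -4886$)
$\frac{E{\left(-129 \right)} + c}{5862 + O} = \frac{-193 - 4886}{5862 + 5279} = - \frac{5079}{11141}$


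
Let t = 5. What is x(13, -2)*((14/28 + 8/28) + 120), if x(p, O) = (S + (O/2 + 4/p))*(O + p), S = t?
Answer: 74404/13 ≈ 5723.4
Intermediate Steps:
S = 5
x(p, O) = (O + p)*(5 + O/2 + 4/p) (x(p, O) = (5 + (O/2 + 4/p))*(O + p) = (5 + O/2 + 4/p)*(O + p) = (O + p)*(5 + O/2 + 4/p))
x(13, -2)*((14/28 + 8/28) + 120) = ((½)*(8*(-2) + 13*(8 + (-2)² + 10*(-2) + 10*13 - 2*13))/13)*((14/28 + 8/28) + 120) = ((½)*(1/13)*(-16 + 13*(8 + 4 - 20 + 130 - 26)))*((14*(1/28) + 8*(1/28)) + 120) = ((½)*(1/13)*(-16 + 13*96))*((½ + 2/7) + 120) = ((½)*(1/13)*(-16 + 1248))*(11/14 + 120) = ((½)*(1/13)*1232)*(1691/14) = (616/13)*(1691/14) = 74404/13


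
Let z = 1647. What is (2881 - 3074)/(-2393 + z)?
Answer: 193/746 ≈ 0.25871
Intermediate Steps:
(2881 - 3074)/(-2393 + z) = (2881 - 3074)/(-2393 + 1647) = -193/(-746) = -193*(-1/746) = 193/746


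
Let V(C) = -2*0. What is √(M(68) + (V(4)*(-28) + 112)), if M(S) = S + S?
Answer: 2*√62 ≈ 15.748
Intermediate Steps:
V(C) = 0
M(S) = 2*S
√(M(68) + (V(4)*(-28) + 112)) = √(2*68 + (0*(-28) + 112)) = √(136 + (0 + 112)) = √(136 + 112) = √248 = 2*√62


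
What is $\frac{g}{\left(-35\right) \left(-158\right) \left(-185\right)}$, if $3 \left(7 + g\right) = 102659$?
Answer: $- \frac{1387}{41475} \approx -0.033442$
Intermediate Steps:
$g = \frac{102638}{3}$ ($g = -7 + \frac{1}{3} \cdot 102659 = -7 + \frac{102659}{3} = \frac{102638}{3} \approx 34213.0$)
$\frac{g}{\left(-35\right) \left(-158\right) \left(-185\right)} = \frac{102638}{3 \left(-35\right) \left(-158\right) \left(-185\right)} = \frac{102638}{3 \cdot 5530 \left(-185\right)} = \frac{102638}{3 \left(-1023050\right)} = \frac{102638}{3} \left(- \frac{1}{1023050}\right) = - \frac{1387}{41475}$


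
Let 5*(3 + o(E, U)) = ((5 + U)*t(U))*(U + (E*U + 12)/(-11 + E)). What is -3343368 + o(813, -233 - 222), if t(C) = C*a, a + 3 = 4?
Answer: -16385987946/401 ≈ -4.0863e+7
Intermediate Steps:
a = 1 (a = -3 + 4 = 1)
t(C) = C (t(C) = C*1 = C)
o(E, U) = -3 + U*(5 + U)*(U + (12 + E*U)/(-11 + E))/5 (o(E, U) = -3 + (((5 + U)*U)*(U + (E*U + 12)/(-11 + E)))/5 = -3 + ((U*(5 + U))*(U + (12 + E*U)/(-11 + E)))/5 = -3 + (U*(5 + U)*(U + (12 + E*U)/(-11 + E)))/5 = -3 + U*(5 + U)*(U + (12 + E*U)/(-11 + E))/5)
-3343368 + o(813, -233 - 222) = -3343368 + (165 - 43*(-233 - 222)² - 15*813 - 11*(-233 - 222)³ + 60*(-233 - 222) + 2*813*(-233 - 222)³ + 10*813*(-233 - 222)²)/(5*(-11 + 813)) = -3343368 + (⅕)*(165 - 43*(-455)² - 12195 - 11*(-455)³ + 60*(-455) + 2*813*(-455)³ + 10*813*(-455)²)/802 = -3343368 + (⅕)*(1/802)*(165 - 43*207025 - 12195 - 11*(-94196375) - 27300 + 2*813*(-94196375) + 10*813*207025) = -3343368 + (⅕)*(1/802)*(165 - 8902075 - 12195 + 1036160125 - 27300 - 153163305750 + 1683113250) = -3343368 + (⅕)*(1/802)*(-150452973780) = -3343368 - 15045297378/401 = -16385987946/401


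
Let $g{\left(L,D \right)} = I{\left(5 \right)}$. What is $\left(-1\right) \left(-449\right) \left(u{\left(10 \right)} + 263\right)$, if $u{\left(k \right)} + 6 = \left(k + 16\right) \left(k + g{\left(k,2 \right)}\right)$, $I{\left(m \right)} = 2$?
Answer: $255481$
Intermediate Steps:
$g{\left(L,D \right)} = 2$
$u{\left(k \right)} = -6 + \left(2 + k\right) \left(16 + k\right)$ ($u{\left(k \right)} = -6 + \left(k + 16\right) \left(k + 2\right) = -6 + \left(16 + k\right) \left(2 + k\right) = -6 + \left(2 + k\right) \left(16 + k\right)$)
$\left(-1\right) \left(-449\right) \left(u{\left(10 \right)} + 263\right) = \left(-1\right) \left(-449\right) \left(\left(26 + 10^{2} + 18 \cdot 10\right) + 263\right) = 449 \left(\left(26 + 100 + 180\right) + 263\right) = 449 \left(306 + 263\right) = 449 \cdot 569 = 255481$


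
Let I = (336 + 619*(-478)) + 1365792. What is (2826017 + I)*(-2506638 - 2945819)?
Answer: -21244206468191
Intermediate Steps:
I = 1070246 (I = (336 - 295882) + 1365792 = -295546 + 1365792 = 1070246)
(2826017 + I)*(-2506638 - 2945819) = (2826017 + 1070246)*(-2506638 - 2945819) = 3896263*(-5452457) = -21244206468191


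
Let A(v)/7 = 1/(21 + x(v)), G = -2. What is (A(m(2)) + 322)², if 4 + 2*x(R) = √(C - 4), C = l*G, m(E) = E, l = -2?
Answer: 37515625/361 ≈ 1.0392e+5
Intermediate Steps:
C = 4 (C = -2*(-2) = 4)
x(R) = -2 (x(R) = -2 + √(4 - 4)/2 = -2 + √0/2 = -2 + (½)*0 = -2 + 0 = -2)
A(v) = 7/19 (A(v) = 7/(21 - 2) = 7/19)
(A(m(2)) + 322)² = (7/19 + 322)² = (6125/19)² = 37515625/361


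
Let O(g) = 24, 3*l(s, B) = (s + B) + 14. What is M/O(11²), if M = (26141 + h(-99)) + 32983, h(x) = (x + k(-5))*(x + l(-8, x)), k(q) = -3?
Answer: 3016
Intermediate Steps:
l(s, B) = 14/3 + B/3 + s/3 (l(s, B) = ((s + B) + 14)/3 = ((B + s) + 14)/3 = (14 + B + s)/3 = 14/3 + B/3 + s/3)
h(x) = (-3 + x)*(2 + 4*x/3) (h(x) = (x - 3)*(x + (14/3 + x/3 + (⅓)*(-8))) = (-3 + x)*(x + (14/3 + x/3 - 8/3)) = (-3 + x)*(x + (2 + x/3)) = (-3 + x)*(2 + 4*x/3))
M = 72384 (M = (26141 + (-6 - 2*(-99) + (4/3)*(-99)²)) + 32983 = (26141 + (-6 + 198 + (4/3)*9801)) + 32983 = (26141 + (-6 + 198 + 13068)) + 32983 = (26141 + 13260) + 32983 = 39401 + 32983 = 72384)
M/O(11²) = 72384/24 = 72384*(1/24) = 3016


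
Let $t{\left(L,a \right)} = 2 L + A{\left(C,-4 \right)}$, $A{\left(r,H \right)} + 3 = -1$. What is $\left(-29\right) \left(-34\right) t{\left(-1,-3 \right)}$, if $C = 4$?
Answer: $-5916$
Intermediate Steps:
$A{\left(r,H \right)} = -4$ ($A{\left(r,H \right)} = -3 - 1 = -4$)
$t{\left(L,a \right)} = -4 + 2 L$ ($t{\left(L,a \right)} = 2 L - 4 = -4 + 2 L$)
$\left(-29\right) \left(-34\right) t{\left(-1,-3 \right)} = \left(-29\right) \left(-34\right) \left(-4 + 2 \left(-1\right)\right) = 986 \left(-4 - 2\right) = 986 \left(-6\right) = -5916$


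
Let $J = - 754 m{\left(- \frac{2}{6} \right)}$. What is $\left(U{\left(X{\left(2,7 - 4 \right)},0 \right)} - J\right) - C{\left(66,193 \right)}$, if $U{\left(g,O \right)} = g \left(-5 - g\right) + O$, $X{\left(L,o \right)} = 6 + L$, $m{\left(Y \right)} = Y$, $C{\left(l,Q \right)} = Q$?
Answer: $- \frac{1645}{3} \approx -548.33$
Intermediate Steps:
$U{\left(g,O \right)} = O + g \left(-5 - g\right)$
$J = \frac{754}{3}$ ($J = - 754 \left(- \frac{2}{6}\right) = - 754 \left(\left(-2\right) \frac{1}{6}\right) = \left(-754\right) \left(- \frac{1}{3}\right) = \frac{754}{3} \approx 251.33$)
$\left(U{\left(X{\left(2,7 - 4 \right)},0 \right)} - J\right) - C{\left(66,193 \right)} = \left(\left(0 - \left(6 + 2\right)^{2} - 5 \left(6 + 2\right)\right) - \frac{754}{3}\right) - 193 = \left(\left(0 - 8^{2} - 40\right) - \frac{754}{3}\right) - 193 = \left(\left(0 - 64 - 40\right) - \frac{754}{3}\right) - 193 = \left(-104 - \frac{754}{3}\right) - 193 = - \frac{1066}{3} - 193 = - \frac{1645}{3}$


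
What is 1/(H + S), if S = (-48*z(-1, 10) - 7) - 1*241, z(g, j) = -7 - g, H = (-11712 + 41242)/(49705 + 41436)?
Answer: 91141/3675170 ≈ 0.024799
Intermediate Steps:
H = 29530/91141 ≈ 0.32400
S = 40 (S = (-48*(-7 - 1*(-1)) - 7) - 1*241 = (-48*(-7 + 1) - 7) - 241 = (-48*(-6) - 7) - 241 = (288 - 7) - 241 = 281 - 241 = 40)
1/(H + S) = 1/(29530/91141 + 40) = 1/(3675170/91141) = 91141/3675170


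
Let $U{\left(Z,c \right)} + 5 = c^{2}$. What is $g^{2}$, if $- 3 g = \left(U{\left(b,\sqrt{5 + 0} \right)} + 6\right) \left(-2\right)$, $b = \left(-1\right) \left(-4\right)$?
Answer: $16$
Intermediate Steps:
$b = 4$
$U{\left(Z,c \right)} = -5 + c^{2}$
$g = 4$ ($g = - \frac{\left(\left(-5 + \left(\sqrt{5 + 0}\right)^{2}\right) + 6\right) \left(-2\right)}{3} = - \frac{\left(\left(-5 + \left(\sqrt{5}\right)^{2}\right) + 6\right) \left(-2\right)}{3} = - \frac{\left(\left(-5 + 5\right) + 6\right) \left(-2\right)}{3} = - \frac{\left(0 + 6\right) \left(-2\right)}{3} = - \frac{6 \left(-2\right)}{3} = \left(- \frac{1}{3}\right) \left(-12\right) = 4$)
$g^{2} = 4^{2} = 16$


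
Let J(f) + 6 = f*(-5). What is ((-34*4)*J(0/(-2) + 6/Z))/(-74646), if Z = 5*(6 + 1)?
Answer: -1088/87087 ≈ -0.012493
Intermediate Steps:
Z = 35 (Z = 5*7 = 35)
J(f) = -6 - 5*f (J(f) = -6 + f*(-5) = -6 - 5*f)
((-34*4)*J(0/(-2) + 6/Z))/(-74646) = ((-34*4)*(-6 - 5*(0/(-2) + 6/35)))/(-74646) = -136*(-6 - 5*(0*(-½) + 6*(1/35)))*(-1/74646) = -136*(-6 - 5*(0 + 6/35))*(-1/74646) = -136*(-6 - 5*6/35)*(-1/74646) = -136*(-6 - 6/7)*(-1/74646) = -136*(-48/7)*(-1/74646) = (6528/7)*(-1/74646) = -1088/87087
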